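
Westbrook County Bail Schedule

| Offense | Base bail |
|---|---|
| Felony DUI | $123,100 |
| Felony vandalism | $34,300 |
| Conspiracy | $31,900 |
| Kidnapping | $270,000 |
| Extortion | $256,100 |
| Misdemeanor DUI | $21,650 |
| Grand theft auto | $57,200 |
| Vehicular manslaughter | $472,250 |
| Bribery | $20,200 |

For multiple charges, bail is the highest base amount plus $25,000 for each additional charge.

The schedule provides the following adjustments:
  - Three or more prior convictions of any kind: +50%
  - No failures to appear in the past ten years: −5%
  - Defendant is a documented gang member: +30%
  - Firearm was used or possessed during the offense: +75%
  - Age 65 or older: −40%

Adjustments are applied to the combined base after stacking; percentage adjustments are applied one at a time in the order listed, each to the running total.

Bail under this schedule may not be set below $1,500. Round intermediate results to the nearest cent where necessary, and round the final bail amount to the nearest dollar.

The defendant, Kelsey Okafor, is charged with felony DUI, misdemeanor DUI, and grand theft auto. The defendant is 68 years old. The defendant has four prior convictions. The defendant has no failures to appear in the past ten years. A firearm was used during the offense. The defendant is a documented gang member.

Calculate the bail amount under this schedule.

Base amounts from the schedule: felony DUI $123,100; misdemeanor DUI $21,650; grand theft auto $57,200.
Stacking rule: highest base plus $25,000 per additional charge. Highest is felony DUI at $123,100; 2 additional charges → +$50,000. Combined base = $173,100.
Three or more prior convictions of any kind (+50%): $173,100 × 1.5 = $259,650.
No failures to appear in the past ten years (−5%): $259,650 × 0.95 = $246,667.50.
Defendant is a documented gang member (+30%): $246,667.50 × 1.3 = $320,667.75.
Firearm was used or possessed during the offense (+75%): $320,667.75 × 1.75 = $561,168.56.
Age 65 or older (−40%): $561,168.56 × 0.6 = $336,701.14.
$336,701.14 is at or above the $1,500 minimum.
Rounded to the nearest dollar: $336,701.

$336,701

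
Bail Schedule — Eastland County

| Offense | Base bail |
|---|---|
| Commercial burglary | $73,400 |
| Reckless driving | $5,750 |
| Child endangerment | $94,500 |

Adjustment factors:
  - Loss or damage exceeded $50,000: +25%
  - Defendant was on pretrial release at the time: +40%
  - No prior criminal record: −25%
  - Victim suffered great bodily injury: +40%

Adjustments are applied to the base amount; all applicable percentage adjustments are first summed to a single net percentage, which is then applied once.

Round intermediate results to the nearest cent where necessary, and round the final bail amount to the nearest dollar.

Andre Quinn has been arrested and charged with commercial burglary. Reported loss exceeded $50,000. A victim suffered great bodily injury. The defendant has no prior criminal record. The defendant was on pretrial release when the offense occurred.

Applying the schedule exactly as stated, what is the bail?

$132,120

Base amounts from the schedule: commercial burglary $73,400.
Single charge. Combined base = $73,400.
Net percentage adjustment: +25% +40% −25% +40% = +80%. $73,400 × 1.8 = $132,120.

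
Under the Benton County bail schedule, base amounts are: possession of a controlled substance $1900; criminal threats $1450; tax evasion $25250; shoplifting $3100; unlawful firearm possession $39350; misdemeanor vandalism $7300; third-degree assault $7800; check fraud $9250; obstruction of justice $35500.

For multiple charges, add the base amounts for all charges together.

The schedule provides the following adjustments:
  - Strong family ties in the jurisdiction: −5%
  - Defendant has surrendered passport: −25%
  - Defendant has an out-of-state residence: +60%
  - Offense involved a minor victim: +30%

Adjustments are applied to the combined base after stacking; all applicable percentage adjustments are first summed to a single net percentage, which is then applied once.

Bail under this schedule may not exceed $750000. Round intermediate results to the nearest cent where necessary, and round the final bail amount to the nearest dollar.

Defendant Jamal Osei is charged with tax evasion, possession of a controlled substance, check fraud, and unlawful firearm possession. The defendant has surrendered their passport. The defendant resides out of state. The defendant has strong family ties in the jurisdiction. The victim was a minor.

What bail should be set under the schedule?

$121200

Base amounts from the schedule: tax evasion $25250; possession of a controlled substance $1900; check fraud $9250; unlawful firearm possession $39350.
Stacking rule: sum of all bases. $25250 + $1900 + $9250 + $39350 = $75750.
Net percentage adjustment: −5% −25% +60% +30% = +60%. $75750 × 1.6 = $121200.
$121200 is within the $750000 maximum.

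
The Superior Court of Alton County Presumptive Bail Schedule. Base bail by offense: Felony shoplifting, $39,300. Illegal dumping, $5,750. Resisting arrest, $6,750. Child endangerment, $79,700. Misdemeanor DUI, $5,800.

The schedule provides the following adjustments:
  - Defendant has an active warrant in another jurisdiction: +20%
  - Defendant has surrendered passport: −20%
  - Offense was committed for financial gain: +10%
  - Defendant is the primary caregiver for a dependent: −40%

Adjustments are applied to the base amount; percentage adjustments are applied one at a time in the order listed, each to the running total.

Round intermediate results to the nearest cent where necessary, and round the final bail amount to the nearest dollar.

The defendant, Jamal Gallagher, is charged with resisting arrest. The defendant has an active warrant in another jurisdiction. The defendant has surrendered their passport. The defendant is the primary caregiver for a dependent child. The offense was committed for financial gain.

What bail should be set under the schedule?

Base amounts from the schedule: resisting arrest $6,750.
Single charge. Combined base = $6,750.
Defendant has an active warrant in another jurisdiction (+20%): $6,750 × 1.2 = $8,100.
Defendant has surrendered passport (−20%): $8,100 × 0.8 = $6,480.
Offense was committed for financial gain (+10%): $6,480 × 1.1 = $7,128.
Defendant is the primary caregiver for a dependent (−40%): $7,128 × 0.6 = $4,276.80.
Rounded to the nearest dollar: $4,277.

$4,277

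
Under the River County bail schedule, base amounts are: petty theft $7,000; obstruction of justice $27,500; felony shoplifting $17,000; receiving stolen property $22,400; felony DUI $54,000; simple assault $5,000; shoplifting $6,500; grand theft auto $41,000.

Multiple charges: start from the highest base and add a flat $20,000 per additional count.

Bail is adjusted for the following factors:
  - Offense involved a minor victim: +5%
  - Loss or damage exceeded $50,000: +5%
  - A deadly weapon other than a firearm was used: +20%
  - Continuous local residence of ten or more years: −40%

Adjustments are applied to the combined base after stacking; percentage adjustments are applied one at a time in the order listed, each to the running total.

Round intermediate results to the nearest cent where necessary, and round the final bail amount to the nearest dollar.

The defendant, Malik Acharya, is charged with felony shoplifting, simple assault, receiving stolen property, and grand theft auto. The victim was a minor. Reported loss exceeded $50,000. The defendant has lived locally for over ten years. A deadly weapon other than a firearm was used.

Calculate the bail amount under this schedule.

$80,174

Base amounts from the schedule: felony shoplifting $17,000; simple assault $5,000; receiving stolen property $22,400; grand theft auto $41,000.
Stacking rule: highest base plus $20,000 per additional charge. Highest is grand theft auto at $41,000; 3 additional charges → +$60,000. Combined base = $101,000.
Offense involved a minor victim (+5%): $101,000 × 1.05 = $106,050.
Loss or damage exceeded $50,000 (+5%): $106,050 × 1.05 = $111,352.50.
A deadly weapon other than a firearm was used (+20%): $111,352.50 × 1.2 = $133,623.
Continuous local residence of ten or more years (−40%): $133,623 × 0.6 = $80,173.80.
Rounded to the nearest dollar: $80,174.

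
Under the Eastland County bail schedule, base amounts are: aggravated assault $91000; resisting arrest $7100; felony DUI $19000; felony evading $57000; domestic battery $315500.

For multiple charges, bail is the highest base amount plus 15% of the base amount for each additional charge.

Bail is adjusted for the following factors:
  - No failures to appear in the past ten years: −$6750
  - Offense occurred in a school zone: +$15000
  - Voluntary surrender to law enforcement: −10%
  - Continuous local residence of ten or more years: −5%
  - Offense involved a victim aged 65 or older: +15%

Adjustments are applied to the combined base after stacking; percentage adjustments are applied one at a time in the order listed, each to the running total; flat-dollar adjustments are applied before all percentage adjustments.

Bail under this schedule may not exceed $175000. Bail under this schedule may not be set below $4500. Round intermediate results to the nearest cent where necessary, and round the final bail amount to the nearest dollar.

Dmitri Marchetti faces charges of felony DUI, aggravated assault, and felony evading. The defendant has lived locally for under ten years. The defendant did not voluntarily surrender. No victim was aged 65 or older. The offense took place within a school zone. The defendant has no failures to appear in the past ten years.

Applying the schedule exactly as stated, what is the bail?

$110650

Base amounts from the schedule: felony DUI $19000; aggravated assault $91000; felony evading $57000.
Stacking rule: highest base plus 15% of each additional charge. Highest is aggravated assault at $91000. Additional: $19000 × 15% = $2850; $57000 × 15% = $8550. Combined base = $91000 + $11400 = $102400.
No failures to appear in the past ten years (−$6750 flat): $102400 − $6750 = $95650.
Offense occurred in a school zone (+$15000 flat): $95650 + $15000 = $110650.
$110650 is within the $175000 maximum.
$110650 is at or above the $4500 minimum.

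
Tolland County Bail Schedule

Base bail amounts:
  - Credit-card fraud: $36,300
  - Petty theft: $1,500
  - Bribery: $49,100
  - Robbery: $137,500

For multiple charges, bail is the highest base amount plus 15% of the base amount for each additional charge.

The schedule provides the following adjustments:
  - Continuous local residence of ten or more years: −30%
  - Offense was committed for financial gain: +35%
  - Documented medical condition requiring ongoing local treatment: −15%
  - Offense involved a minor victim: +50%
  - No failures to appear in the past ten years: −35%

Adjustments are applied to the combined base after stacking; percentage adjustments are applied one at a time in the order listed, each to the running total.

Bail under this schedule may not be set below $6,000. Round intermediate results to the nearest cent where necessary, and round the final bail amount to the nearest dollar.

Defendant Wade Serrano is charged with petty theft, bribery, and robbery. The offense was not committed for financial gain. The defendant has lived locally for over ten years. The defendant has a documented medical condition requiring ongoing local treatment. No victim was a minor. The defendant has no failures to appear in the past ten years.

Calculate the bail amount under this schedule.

$56,114

Base amounts from the schedule: petty theft $1,500; bribery $49,100; robbery $137,500.
Stacking rule: highest base plus 15% of each additional charge. Highest is robbery at $137,500. Additional: $1,500 × 15% = $225; $49,100 × 15% = $7,365. Combined base = $137,500 + $7,590 = $145,090.
Continuous local residence of ten or more years (−30%): $145,090 × 0.7 = $101,563.
Documented medical condition requiring ongoing local treatment (−15%): $101,563 × 0.85 = $86,328.55.
No failures to appear in the past ten years (−35%): $86,328.55 × 0.65 = $56,113.56.
$56,113.56 is at or above the $6,000 minimum.
Rounded to the nearest dollar: $56,114.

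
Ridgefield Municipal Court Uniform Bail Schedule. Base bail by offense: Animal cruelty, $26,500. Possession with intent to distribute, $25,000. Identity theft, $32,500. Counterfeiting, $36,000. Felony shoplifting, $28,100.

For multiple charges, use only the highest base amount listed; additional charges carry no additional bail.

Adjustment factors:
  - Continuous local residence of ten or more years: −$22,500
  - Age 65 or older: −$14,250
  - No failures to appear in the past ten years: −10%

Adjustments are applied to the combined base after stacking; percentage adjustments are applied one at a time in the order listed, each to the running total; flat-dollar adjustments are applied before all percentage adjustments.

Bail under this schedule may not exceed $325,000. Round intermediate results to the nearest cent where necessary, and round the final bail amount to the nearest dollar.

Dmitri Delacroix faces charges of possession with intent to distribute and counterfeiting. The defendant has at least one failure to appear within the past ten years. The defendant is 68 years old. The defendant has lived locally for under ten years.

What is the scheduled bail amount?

Base amounts from the schedule: possession with intent to distribute $25,000; counterfeiting $36,000.
Stacking rule: use the highest base only. Highest is counterfeiting at $36,000. Combined base = $36,000.
Age 65 or older (−$14,250 flat): $36,000 − $14,250 = $21,750.
$21,750 is within the $325,000 maximum.

$21,750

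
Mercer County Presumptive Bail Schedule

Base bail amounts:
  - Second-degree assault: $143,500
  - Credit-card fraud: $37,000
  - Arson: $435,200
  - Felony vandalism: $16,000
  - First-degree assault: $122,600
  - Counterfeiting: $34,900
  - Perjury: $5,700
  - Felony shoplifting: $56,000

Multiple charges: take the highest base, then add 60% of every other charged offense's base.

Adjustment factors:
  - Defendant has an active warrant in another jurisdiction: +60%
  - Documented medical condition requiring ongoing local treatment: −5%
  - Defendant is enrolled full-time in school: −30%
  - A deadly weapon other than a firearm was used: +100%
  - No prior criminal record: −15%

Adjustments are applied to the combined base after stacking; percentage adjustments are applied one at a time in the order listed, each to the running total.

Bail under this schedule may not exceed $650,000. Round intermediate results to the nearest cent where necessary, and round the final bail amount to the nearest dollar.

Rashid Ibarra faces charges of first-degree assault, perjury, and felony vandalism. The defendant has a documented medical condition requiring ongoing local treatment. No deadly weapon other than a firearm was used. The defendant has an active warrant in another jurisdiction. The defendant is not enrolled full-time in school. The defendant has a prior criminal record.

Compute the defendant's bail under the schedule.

$206,142

Base amounts from the schedule: first-degree assault $122,600; perjury $5,700; felony vandalism $16,000.
Stacking rule: highest base plus 60% of each additional charge. Highest is first-degree assault at $122,600. Additional: $5,700 × 60% = $3,420; $16,000 × 60% = $9,600. Combined base = $122,600 + $13,020 = $135,620.
Defendant has an active warrant in another jurisdiction (+60%): $135,620 × 1.6 = $216,992.
Documented medical condition requiring ongoing local treatment (−5%): $216,992 × 0.95 = $206,142.40.
$206,142.40 is within the $650,000 maximum.
Rounded to the nearest dollar: $206,142.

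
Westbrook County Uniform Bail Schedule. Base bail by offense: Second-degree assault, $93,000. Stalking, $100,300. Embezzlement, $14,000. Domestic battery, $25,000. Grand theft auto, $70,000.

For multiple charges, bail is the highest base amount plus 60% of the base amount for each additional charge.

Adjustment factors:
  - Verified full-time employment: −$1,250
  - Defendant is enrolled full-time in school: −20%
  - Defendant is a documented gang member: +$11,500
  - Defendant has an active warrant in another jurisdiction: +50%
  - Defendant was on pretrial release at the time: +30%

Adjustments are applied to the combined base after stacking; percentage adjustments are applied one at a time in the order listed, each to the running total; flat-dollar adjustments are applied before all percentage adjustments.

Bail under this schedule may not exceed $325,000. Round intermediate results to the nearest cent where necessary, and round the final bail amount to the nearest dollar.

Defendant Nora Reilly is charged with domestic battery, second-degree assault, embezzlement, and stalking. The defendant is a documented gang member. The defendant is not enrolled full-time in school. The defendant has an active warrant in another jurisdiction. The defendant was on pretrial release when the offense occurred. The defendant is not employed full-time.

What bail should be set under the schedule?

$325,000

Base amounts from the schedule: domestic battery $25,000; second-degree assault $93,000; embezzlement $14,000; stalking $100,300.
Stacking rule: highest base plus 60% of each additional charge. Highest is stalking at $100,300. Additional: $25,000 × 60% = $15,000; $93,000 × 60% = $55,800; $14,000 × 60% = $8,400. Combined base = $100,300 + $79,200 = $179,500.
Defendant is a documented gang member (+$11,500 flat): $179,500 + $11,500 = $191,000.
Defendant has an active warrant in another jurisdiction (+50%): $191,000 × 1.5 = $286,500.
Defendant was on pretrial release at the time (+30%): $286,500 × 1.3 = $372,450.
Result $372,450 exceeds the maximum of $325,000; bail is capped at $325,000.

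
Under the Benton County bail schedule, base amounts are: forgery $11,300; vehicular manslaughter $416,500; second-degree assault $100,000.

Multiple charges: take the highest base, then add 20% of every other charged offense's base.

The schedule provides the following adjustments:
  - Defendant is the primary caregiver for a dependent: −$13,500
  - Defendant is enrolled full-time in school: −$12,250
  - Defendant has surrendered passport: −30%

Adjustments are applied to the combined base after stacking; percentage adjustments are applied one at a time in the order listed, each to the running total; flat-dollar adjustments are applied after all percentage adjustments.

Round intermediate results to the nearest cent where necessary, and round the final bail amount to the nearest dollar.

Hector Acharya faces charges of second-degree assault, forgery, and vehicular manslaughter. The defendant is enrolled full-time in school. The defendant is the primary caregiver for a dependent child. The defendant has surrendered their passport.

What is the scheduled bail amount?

Base amounts from the schedule: second-degree assault $100,000; forgery $11,300; vehicular manslaughter $416,500.
Stacking rule: highest base plus 20% of each additional charge. Highest is vehicular manslaughter at $416,500. Additional: $100,000 × 20% = $20,000; $11,300 × 20% = $2,260. Combined base = $416,500 + $22,260 = $438,760.
Defendant has surrendered passport (−30%): $438,760 × 0.7 = $307,132.
Defendant is the primary caregiver for a dependent (−$13,500 flat): $307,132 − $13,500 = $293,632.
Defendant is enrolled full-time in school (−$12,250 flat): $293,632 − $12,250 = $281,382.

$281,382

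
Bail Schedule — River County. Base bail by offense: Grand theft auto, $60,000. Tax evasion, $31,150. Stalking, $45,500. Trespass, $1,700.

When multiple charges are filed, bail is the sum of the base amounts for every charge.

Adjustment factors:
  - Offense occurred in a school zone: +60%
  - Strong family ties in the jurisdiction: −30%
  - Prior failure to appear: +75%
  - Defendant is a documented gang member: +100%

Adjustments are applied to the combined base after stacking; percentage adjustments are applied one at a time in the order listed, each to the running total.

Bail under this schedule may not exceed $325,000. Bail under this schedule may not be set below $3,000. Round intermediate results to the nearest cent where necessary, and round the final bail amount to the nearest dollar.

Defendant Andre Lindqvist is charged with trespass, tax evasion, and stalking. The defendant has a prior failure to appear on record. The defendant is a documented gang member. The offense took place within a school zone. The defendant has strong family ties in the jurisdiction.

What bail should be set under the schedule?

$307,132

Base amounts from the schedule: trespass $1,700; tax evasion $31,150; stalking $45,500.
Stacking rule: sum of all bases. $1,700 + $31,150 + $45,500 = $78,350.
Offense occurred in a school zone (+60%): $78,350 × 1.6 = $125,360.
Strong family ties in the jurisdiction (−30%): $125,360 × 0.7 = $87,752.
Prior failure to appear (+75%): $87,752 × 1.75 = $153,566.
Defendant is a documented gang member (+100%): $153,566 × 2 = $307,132.
$307,132 is within the $325,000 maximum.
$307,132 is at or above the $3,000 minimum.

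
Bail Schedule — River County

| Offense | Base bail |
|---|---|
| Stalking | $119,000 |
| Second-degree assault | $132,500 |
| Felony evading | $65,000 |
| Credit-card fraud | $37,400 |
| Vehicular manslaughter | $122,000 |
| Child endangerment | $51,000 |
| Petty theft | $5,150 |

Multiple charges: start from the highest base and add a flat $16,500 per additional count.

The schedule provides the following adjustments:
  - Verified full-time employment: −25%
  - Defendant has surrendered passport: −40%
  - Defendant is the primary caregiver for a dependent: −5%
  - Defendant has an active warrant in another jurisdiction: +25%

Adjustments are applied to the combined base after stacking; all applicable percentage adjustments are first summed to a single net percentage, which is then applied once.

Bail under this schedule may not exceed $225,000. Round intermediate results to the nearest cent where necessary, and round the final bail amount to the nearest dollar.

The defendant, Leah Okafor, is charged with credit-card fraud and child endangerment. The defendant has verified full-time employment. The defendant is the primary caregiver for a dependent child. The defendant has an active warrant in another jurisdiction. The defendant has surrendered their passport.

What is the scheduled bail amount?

$37,125

Base amounts from the schedule: credit-card fraud $37,400; child endangerment $51,000.
Stacking rule: highest base plus $16,500 per additional charge. Highest is child endangerment at $51,000; 1 additional charge → +$16,500. Combined base = $67,500.
Net percentage adjustment: −25% −40% −5% +25% = −45%. $67,500 × 0.55 = $37,125.
$37,125 is within the $225,000 maximum.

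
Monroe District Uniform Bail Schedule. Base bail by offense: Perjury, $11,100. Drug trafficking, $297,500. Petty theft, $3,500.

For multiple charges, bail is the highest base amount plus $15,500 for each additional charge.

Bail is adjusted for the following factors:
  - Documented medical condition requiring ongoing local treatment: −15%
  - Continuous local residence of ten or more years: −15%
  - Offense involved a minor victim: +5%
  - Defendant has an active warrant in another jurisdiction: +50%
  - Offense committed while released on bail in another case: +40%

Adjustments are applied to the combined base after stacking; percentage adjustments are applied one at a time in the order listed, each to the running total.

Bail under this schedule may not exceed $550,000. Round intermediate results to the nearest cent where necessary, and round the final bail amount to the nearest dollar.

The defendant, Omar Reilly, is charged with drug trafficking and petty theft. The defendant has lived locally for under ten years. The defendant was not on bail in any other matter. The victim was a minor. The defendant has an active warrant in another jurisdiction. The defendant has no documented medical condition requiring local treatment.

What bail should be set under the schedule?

Base amounts from the schedule: drug trafficking $297,500; petty theft $3,500.
Stacking rule: highest base plus $15,500 per additional charge. Highest is drug trafficking at $297,500; 1 additional charge → +$15,500. Combined base = $313,000.
Offense involved a minor victim (+5%): $313,000 × 1.05 = $328,650.
Defendant has an active warrant in another jurisdiction (+50%): $328,650 × 1.5 = $492,975.
$492,975 is within the $550,000 maximum.

$492,975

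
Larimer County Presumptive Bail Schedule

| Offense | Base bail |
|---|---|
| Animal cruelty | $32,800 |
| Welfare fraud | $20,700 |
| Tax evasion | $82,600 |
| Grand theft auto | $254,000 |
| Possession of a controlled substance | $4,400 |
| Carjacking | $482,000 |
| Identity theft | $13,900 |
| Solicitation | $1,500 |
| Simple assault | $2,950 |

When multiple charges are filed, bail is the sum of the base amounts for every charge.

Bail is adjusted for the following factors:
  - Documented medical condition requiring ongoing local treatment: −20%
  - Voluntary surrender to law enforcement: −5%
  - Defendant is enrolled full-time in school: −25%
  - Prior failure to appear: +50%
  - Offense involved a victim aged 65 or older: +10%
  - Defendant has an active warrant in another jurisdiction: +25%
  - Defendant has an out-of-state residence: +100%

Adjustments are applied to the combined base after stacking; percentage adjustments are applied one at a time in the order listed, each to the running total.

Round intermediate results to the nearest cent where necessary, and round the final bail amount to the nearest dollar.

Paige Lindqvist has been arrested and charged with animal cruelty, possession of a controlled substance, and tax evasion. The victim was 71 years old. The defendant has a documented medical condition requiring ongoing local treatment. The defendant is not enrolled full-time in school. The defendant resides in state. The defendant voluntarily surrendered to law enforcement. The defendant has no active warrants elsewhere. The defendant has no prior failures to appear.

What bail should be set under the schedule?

Base amounts from the schedule: animal cruelty $32,800; possession of a controlled substance $4,400; tax evasion $82,600.
Stacking rule: sum of all bases. $32,800 + $4,400 + $82,600 = $119,800.
Documented medical condition requiring ongoing local treatment (−20%): $119,800 × 0.8 = $95,840.
Voluntary surrender to law enforcement (−5%): $95,840 × 0.95 = $91,048.
Offense involved a victim aged 65 or older (+10%): $91,048 × 1.1 = $100,152.80.
Rounded to the nearest dollar: $100,153.

$100,153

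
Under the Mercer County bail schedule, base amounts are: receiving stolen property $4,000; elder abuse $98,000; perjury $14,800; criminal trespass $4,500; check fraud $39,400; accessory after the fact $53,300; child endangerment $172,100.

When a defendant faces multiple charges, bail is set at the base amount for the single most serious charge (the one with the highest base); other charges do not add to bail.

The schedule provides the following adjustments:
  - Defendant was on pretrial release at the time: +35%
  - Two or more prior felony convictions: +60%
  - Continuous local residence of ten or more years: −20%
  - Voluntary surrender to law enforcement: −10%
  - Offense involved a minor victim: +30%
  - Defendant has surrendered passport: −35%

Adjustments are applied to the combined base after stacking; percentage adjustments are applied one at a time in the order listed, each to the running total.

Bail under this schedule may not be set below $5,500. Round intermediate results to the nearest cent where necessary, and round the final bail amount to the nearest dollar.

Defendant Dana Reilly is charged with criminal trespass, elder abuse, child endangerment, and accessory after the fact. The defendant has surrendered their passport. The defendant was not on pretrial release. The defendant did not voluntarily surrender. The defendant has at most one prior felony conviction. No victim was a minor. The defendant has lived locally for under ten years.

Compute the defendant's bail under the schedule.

Base amounts from the schedule: criminal trespass $4,500; elder abuse $98,000; child endangerment $172,100; accessory after the fact $53,300.
Stacking rule: use the highest base only. Highest is child endangerment at $172,100. Combined base = $172,100.
Defendant has surrendered passport (−35%): $172,100 × 0.65 = $111,865.
$111,865 is at or above the $5,500 minimum.

$111,865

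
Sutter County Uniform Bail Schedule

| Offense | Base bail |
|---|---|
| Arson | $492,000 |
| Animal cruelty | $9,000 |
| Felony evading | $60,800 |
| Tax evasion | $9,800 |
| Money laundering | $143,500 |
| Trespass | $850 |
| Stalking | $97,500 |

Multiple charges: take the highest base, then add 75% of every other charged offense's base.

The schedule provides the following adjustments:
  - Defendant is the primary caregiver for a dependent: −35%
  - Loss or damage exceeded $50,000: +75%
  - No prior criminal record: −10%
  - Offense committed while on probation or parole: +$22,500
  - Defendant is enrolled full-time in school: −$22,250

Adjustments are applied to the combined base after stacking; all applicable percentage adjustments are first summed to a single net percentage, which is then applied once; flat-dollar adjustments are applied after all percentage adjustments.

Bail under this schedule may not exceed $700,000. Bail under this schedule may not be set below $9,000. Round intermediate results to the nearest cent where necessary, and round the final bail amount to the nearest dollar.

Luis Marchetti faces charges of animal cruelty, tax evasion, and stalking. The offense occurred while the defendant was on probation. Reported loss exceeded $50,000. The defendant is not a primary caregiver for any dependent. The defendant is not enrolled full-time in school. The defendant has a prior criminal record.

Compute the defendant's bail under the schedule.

Base amounts from the schedule: animal cruelty $9,000; tax evasion $9,800; stalking $97,500.
Stacking rule: highest base plus 75% of each additional charge. Highest is stalking at $97,500. Additional: $9,000 × 75% = $6,750; $9,800 × 75% = $7,350. Combined base = $97,500 + $14,100 = $111,600.
Loss or damage exceeded $50,000 (+75%): $111,600 × 1.75 = $195,300.
Offense committed while on probation or parole (+$22,500 flat): $195,300 + $22,500 = $217,800.
$217,800 is within the $700,000 maximum.
$217,800 is at or above the $9,000 minimum.

$217,800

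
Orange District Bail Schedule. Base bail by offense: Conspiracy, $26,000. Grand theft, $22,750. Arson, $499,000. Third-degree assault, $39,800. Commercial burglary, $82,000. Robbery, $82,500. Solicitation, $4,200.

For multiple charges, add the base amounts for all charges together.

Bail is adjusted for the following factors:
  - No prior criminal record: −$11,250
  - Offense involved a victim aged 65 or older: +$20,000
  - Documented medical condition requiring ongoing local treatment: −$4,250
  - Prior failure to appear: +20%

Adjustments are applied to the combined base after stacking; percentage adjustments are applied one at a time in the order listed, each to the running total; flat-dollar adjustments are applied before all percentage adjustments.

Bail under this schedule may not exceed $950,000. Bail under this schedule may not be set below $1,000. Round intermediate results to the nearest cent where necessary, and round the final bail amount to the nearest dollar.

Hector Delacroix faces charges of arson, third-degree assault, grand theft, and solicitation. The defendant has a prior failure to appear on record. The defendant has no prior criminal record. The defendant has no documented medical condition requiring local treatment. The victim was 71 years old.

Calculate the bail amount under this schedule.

Base amounts from the schedule: arson $499,000; third-degree assault $39,800; grand theft $22,750; solicitation $4,200.
Stacking rule: sum of all bases. $499,000 + $39,800 + $22,750 + $4,200 = $565,750.
No prior criminal record (−$11,250 flat): $565,750 − $11,250 = $554,500.
Offense involved a victim aged 65 or older (+$20,000 flat): $554,500 + $20,000 = $574,500.
Prior failure to appear (+20%): $574,500 × 1.2 = $689,400.
$689,400 is within the $950,000 maximum.
$689,400 is at or above the $1,000 minimum.

$689,400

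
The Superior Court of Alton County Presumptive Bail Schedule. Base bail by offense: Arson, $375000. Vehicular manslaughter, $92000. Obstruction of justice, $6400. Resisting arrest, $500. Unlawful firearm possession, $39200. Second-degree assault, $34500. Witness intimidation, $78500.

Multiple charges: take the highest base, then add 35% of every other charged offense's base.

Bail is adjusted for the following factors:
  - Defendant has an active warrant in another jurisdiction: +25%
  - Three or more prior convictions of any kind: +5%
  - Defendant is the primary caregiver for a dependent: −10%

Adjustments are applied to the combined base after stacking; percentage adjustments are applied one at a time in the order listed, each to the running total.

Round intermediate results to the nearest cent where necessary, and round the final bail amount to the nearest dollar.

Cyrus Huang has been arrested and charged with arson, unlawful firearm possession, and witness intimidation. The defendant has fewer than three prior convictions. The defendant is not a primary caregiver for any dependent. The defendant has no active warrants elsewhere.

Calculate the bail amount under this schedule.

Base amounts from the schedule: arson $375000; unlawful firearm possession $39200; witness intimidation $78500.
Stacking rule: highest base plus 35% of each additional charge. Highest is arson at $375000. Additional: $39200 × 35% = $13720; $78500 × 35% = $27475. Combined base = $375000 + $41195 = $416195.
No adjustment factors apply to this defendant.

$416195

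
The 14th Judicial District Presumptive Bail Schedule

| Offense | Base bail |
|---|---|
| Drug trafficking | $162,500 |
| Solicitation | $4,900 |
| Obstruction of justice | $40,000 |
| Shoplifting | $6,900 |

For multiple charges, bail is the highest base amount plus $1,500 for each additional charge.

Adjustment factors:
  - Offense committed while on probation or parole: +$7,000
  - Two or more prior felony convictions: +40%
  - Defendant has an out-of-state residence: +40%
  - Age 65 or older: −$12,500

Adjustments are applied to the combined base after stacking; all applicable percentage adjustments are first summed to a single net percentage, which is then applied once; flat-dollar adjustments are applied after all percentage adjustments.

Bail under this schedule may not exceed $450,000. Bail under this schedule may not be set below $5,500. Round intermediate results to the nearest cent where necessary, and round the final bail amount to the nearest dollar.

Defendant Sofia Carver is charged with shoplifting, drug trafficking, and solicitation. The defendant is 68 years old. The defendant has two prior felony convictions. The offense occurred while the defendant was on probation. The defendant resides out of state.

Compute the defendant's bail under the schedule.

Base amounts from the schedule: shoplifting $6,900; drug trafficking $162,500; solicitation $4,900.
Stacking rule: highest base plus $1,500 per additional charge. Highest is drug trafficking at $162,500; 2 additional charges → +$3,000. Combined base = $165,500.
Net percentage adjustment: +40% +40% = +80%. $165,500 × 1.8 = $297,900.
Offense committed while on probation or parole (+$7,000 flat): $297,900 + $7,000 = $304,900.
Age 65 or older (−$12,500 flat): $304,900 − $12,500 = $292,400.
$292,400 is within the $450,000 maximum.
$292,400 is at or above the $5,500 minimum.

$292,400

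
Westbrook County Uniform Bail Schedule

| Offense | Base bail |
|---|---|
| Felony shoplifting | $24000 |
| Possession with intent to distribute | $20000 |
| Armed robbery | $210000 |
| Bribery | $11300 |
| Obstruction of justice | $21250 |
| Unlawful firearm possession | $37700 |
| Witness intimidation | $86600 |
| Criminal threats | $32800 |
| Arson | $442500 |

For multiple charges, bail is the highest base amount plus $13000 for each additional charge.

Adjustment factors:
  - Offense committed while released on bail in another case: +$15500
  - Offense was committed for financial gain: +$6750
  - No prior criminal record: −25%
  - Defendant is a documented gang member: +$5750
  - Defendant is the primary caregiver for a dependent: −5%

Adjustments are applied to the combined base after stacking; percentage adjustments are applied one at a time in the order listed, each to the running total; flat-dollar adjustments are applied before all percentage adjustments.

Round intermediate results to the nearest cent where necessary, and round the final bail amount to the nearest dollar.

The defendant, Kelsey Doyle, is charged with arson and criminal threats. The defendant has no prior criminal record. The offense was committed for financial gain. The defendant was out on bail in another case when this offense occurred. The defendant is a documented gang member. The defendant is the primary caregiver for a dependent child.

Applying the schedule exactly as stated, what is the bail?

$344494

Base amounts from the schedule: arson $442500; criminal threats $32800.
Stacking rule: highest base plus $13000 per additional charge. Highest is arson at $442500; 1 additional charge → +$13000. Combined base = $455500.
Offense committed while released on bail in another case (+$15500 flat): $455500 + $15500 = $471000.
Offense was committed for financial gain (+$6750 flat): $471000 + $6750 = $477750.
Defendant is a documented gang member (+$5750 flat): $477750 + $5750 = $483500.
No prior criminal record (−25%): $483500 × 0.75 = $362625.
Defendant is the primary caregiver for a dependent (−5%): $362625 × 0.95 = $344493.75.
Rounded to the nearest dollar: $344494.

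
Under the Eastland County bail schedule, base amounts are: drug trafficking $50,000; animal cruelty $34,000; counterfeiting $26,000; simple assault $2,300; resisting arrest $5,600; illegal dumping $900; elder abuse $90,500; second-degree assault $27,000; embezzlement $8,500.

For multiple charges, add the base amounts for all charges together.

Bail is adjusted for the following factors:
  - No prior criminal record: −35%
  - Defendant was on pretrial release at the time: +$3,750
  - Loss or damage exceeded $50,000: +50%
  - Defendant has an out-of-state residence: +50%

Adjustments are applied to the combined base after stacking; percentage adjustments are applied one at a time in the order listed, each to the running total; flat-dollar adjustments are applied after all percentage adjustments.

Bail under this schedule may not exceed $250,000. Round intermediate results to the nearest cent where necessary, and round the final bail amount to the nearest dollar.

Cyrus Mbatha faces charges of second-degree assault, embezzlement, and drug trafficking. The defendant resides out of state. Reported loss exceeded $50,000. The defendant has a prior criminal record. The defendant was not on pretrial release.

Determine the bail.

$192,375

Base amounts from the schedule: second-degree assault $27,000; embezzlement $8,500; drug trafficking $50,000.
Stacking rule: sum of all bases. $27,000 + $8,500 + $50,000 = $85,500.
Loss or damage exceeded $50,000 (+50%): $85,500 × 1.5 = $128,250.
Defendant has an out-of-state residence (+50%): $128,250 × 1.5 = $192,375.
$192,375 is within the $250,000 maximum.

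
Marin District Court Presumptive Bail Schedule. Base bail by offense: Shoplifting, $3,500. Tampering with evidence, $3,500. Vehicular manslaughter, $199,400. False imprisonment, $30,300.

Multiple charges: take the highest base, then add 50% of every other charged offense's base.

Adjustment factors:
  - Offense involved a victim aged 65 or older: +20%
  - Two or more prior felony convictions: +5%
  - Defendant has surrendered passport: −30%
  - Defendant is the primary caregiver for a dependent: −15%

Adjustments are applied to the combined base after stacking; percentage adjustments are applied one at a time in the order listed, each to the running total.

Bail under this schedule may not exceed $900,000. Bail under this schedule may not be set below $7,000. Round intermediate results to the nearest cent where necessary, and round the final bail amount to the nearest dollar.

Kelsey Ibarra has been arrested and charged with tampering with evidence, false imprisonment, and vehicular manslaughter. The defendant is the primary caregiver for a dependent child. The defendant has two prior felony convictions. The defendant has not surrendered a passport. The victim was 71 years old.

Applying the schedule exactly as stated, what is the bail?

Base amounts from the schedule: tampering with evidence $3,500; false imprisonment $30,300; vehicular manslaughter $199,400.
Stacking rule: highest base plus 50% of each additional charge. Highest is vehicular manslaughter at $199,400. Additional: $3,500 × 50% = $1,750; $30,300 × 50% = $15,150. Combined base = $199,400 + $16,900 = $216,300.
Offense involved a victim aged 65 or older (+20%): $216,300 × 1.2 = $259,560.
Two or more prior felony convictions (+5%): $259,560 × 1.05 = $272,538.
Defendant is the primary caregiver for a dependent (−15%): $272,538 × 0.85 = $231,657.30.
$231,657.30 is within the $900,000 maximum.
$231,657.30 is at or above the $7,000 minimum.
Rounded to the nearest dollar: $231,657.

$231,657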